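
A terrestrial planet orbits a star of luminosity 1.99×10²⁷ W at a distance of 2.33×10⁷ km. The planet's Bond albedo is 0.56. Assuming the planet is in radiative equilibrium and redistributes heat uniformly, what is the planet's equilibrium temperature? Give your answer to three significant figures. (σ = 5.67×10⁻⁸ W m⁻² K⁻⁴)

d = 2.33×10⁷ km = 2.33×10¹⁰ m.
Flux: S = L/(4πd²) = 1.99×10²⁷/(4π×(2.33×10¹⁰)²) = 2.92×10⁵ W m⁻².
Energy balance: absorbed = emitted ⇒ πR²·S(1−A) = 4πR²·σT_eq⁴, so T_eq⁴ = S(1−A)/(4σ).
T_eq = [2.92×10⁵ × 0.44 / (4 × 5.67×10⁻⁸)]^(1/4) = (5.66×10¹¹)^(1/4) = 867 K.

T_eq ≈ 867 K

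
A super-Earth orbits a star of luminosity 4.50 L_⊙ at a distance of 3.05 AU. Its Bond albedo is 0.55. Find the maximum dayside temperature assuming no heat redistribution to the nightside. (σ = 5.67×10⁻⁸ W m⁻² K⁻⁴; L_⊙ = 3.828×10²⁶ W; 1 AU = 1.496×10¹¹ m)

d = 3.05 AU = 4.56×10¹¹ m.
L = 4.50 × 3.828×10²⁶ = 1.72×10²⁷ W.
Flux: S = L/(4πd²) = 1.72×10²⁷/(4π×(4.56×10¹¹)²) = 658 W m⁻².
With no redistribution each surface element balances locally: S(1−A) = σT⁴.
T = [658 × 0.45 / 5.67×10⁻⁸]^(1/4) = (5.23×10⁹)^(1/4) = 269 K.

T_ss ≈ 269 K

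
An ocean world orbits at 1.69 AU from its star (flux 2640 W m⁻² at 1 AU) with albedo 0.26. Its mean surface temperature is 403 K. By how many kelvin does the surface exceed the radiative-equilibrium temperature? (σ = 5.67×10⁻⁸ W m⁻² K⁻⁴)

S = 2640/1.69² = 924.3 W m⁻².
T_eq = [S(1−A)/(4σ)]^(1/4) = [924.3×0.74/(4×5.67×10⁻⁸)]^(1/4) = 234.3 K.
ΔT = T_surf − T_eq = 403 − 234.3.

ΔT ≈ 168.7 K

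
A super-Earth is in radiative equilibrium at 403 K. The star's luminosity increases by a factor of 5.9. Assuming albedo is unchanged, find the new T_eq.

T_eq ≈ 628 K

T_eq ∝ L^(1/4) · d^(−1/2).
T′ = 403 × 5.9^(1/4) = 628 K.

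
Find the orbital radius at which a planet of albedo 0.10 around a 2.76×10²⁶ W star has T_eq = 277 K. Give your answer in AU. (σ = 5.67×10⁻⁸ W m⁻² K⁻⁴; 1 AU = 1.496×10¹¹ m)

d ≈ 0.813 AU

From T_eq⁴ = L(1−A)/(16πσd²): d = √[L(1−A)/(16πσT_eq⁴)].
d = √[2.76×10²⁶ × 0.90 / (16π × 5.67×10⁻⁸ × (277)⁴)] = 1.22×10¹¹ m = 0.813 AU.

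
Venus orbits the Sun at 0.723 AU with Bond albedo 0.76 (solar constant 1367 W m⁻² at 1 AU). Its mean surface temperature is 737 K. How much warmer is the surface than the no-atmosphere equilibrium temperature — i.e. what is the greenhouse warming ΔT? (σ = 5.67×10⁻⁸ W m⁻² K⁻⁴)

ΔT ≈ 507.6 K

S = 1367/0.723² = 2615 W m⁻².
T_eq = [S(1−A)/(4σ)]^(1/4) = [2615×0.24/(4×5.67×10⁻⁸)]^(1/4) = 229.4 K.
ΔT = T_surf − T_eq = 737 − 229.4.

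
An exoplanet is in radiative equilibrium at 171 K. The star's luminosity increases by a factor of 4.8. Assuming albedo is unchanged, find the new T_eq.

T_eq ∝ L^(1/4) · d^(−1/2).
T′ = 171 × 4.8^(1/4) = 253 K.

T_eq ≈ 253 K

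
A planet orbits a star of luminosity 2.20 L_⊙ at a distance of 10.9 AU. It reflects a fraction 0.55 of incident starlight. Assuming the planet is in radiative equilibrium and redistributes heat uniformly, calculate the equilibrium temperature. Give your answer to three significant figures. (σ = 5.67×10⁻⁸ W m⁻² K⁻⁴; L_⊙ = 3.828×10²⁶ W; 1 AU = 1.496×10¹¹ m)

d = 10.9 AU = 1.63×10¹² m.
L = 2.20 × 3.828×10²⁶ = 8.42×10²⁶ W.
Flux: S = L/(4πd²) = 8.42×10²⁶/(4π×(1.63×10¹²)²) = 25.2 W m⁻².
Energy balance: absorbed = emitted ⇒ πR²·S(1−A) = 4πR²·σT_eq⁴, so T_eq⁴ = S(1−A)/(4σ).
T_eq = [25.2 × 0.45 / (4 × 5.67×10⁻⁸)]^(1/4) = (5.00×10⁷)^(1/4) = 84.1 K.

T_eq ≈ 84.1 K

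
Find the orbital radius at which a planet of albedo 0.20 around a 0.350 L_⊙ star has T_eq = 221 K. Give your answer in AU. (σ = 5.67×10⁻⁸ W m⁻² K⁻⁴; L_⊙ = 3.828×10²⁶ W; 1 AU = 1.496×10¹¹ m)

d ≈ 0.839 AU

L = 0.350 × 3.828×10²⁶ = 1.34×10²⁶ W.
From T_eq⁴ = L(1−A)/(16πσd²): d = √[L(1−A)/(16πσT_eq⁴)].
d = √[1.34×10²⁶ × 0.80 / (16π × 5.67×10⁻⁸ × (221)⁴)] = 1.26×10¹¹ m = 0.839 AU.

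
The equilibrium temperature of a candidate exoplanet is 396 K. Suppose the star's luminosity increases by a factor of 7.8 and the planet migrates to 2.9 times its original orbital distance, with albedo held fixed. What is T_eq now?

T_eq ∝ L^(1/4) · d^(−1/2).
T′ = 396 × 7.8^(1/4) / 2.9^(1/2) = 389 K.

T_eq ≈ 389 K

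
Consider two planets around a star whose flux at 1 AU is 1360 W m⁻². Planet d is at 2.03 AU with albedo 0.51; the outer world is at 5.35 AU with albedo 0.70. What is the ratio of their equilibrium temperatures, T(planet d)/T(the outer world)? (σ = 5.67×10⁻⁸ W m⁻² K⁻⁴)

T₁/T₂ ≈ 1.835

T_eq = [S₀(1−A)/(4σd²)]^(1/4), so T ∝ (1−A)^(1/4) / √d.
T₁ = [1360×0.49/(4×5.67×10⁻⁸×2.03²)]^(1/4) = 163.41 K.
T₂ = [1360×0.30/(4×5.67×10⁻⁸×5.35²)]^(1/4) = 89.04 K.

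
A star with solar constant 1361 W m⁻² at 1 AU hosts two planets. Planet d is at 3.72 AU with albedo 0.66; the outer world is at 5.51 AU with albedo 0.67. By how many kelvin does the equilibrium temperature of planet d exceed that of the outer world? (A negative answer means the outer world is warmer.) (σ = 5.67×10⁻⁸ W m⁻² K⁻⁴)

ΔT ≈ 20.3 K

T_eq = [S₀(1−A)/(4σd²)]^(1/4), so T ∝ (1−A)^(1/4) / √d.
T₁ = [1361×0.34/(4×5.67×10⁻⁸×3.72²)]^(1/4) = 110.19 K.
T₂ = [1361×0.33/(4×5.67×10⁻⁸×5.51²)]^(1/4) = 89.87 K.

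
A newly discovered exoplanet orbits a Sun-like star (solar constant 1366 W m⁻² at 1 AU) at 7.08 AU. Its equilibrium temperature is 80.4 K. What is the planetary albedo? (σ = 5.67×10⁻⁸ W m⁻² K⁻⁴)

A ≈ 0.65

Flux at 7.08 AU: S = 1366/7.08² = 27.3 W m⁻².
From T_eq⁴ = S(1−A)/(4σ): 1−A = 4σT_eq⁴/S.
1−A = 4 × 5.67×10⁻⁸ × (80.4)⁴ / 27.3 = 0.348.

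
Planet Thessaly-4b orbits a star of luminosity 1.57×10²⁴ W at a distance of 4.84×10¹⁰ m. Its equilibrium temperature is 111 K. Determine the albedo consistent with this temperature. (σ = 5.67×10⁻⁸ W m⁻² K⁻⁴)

Flux: S = L/(4πd²) = 1.57×10²⁴/(4π×(4.84×10¹⁰)²) = 53.3 W m⁻².
From T_eq⁴ = S(1−A)/(4σ): 1−A = 4σT_eq⁴/S.
1−A = 4 × 5.67×10⁻⁸ × (111)⁴ / 53.3 = 0.646.

A ≈ 0.35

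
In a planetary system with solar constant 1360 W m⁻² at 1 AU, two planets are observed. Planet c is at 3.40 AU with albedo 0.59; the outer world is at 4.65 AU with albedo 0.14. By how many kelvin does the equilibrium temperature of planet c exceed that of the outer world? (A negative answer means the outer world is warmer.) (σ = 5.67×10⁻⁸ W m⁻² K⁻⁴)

ΔT ≈ -3.5 K

T_eq = [S₀(1−A)/(4σd²)]^(1/4), so T ∝ (1−A)^(1/4) / √d.
T₁ = [1360×0.41/(4×5.67×10⁻⁸×3.40²)]^(1/4) = 120.76 K.
T₂ = [1360×0.86/(4×5.67×10⁻⁸×4.65²)]^(1/4) = 124.27 K.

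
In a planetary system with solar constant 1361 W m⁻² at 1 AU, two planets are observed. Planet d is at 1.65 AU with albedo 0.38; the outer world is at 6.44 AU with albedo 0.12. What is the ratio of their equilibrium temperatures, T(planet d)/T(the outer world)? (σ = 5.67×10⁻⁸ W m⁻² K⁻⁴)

T₁/T₂ ≈ 1.810

T_eq = [S₀(1−A)/(4σd²)]^(1/4), so T ∝ (1−A)^(1/4) / √d.
T₁ = [1361×0.62/(4×5.67×10⁻⁸×1.65²)]^(1/4) = 192.27 K.
T₂ = [1361×0.88/(4×5.67×10⁻⁸×6.44²)]^(1/4) = 106.23 K.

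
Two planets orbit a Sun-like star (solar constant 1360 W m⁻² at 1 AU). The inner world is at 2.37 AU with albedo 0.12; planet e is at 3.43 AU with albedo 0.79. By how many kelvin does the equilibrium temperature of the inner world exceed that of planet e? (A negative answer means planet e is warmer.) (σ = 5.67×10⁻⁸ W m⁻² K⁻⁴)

T_eq = [S₀(1−A)/(4σd²)]^(1/4), so T ∝ (1−A)^(1/4) / √d.
T₁ = [1360×0.88/(4×5.67×10⁻⁸×2.37²)]^(1/4) = 175.07 K.
T₂ = [1360×0.21/(4×5.67×10⁻⁸×3.43²)]^(1/4) = 101.71 K.

ΔT ≈ 73.4 K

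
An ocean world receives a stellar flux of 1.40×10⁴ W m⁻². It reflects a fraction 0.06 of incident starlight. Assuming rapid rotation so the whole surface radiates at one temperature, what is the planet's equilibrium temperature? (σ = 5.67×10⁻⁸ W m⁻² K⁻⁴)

T_eq ≈ 491 K

Energy balance: absorbed = emitted ⇒ πR²·S(1−A) = 4πR²·σT_eq⁴, so T_eq⁴ = S(1−A)/(4σ).
T_eq = [1.40×10⁴ × 0.94 / (4 × 5.67×10⁻⁸)]^(1/4) = (5.80×10¹⁰)^(1/4) = 491 K.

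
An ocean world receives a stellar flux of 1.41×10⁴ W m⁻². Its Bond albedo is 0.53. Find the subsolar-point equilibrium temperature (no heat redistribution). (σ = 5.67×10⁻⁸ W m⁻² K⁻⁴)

At the subsolar point the surface absorbs S(1−A) and emits σT⁴ per unit area — no factor of 4, since only the local patch is in balance.
T = [1.41×10⁴ × 0.47 / 5.67×10⁻⁸]^(1/4) = (1.17×10¹¹)^(1/4) = 585 K.

T_ss ≈ 585 K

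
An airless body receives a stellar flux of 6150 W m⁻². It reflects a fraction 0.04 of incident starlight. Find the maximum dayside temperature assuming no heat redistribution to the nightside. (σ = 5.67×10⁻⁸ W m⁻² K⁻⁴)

T_ss ≈ 568 K

With no redistribution each surface element balances locally: S(1−A) = σT⁴.
T = [6150 × 0.96 / 5.67×10⁻⁸]^(1/4) = (1.04×10¹¹)^(1/4) = 568 K.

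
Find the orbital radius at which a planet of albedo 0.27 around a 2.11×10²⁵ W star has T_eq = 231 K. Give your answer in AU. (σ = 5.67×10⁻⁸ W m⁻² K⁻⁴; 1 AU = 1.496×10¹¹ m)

From T_eq⁴ = L(1−A)/(16πσd²): d = √[L(1−A)/(16πσT_eq⁴)].
d = √[2.11×10²⁵ × 0.73 / (16π × 5.67×10⁻⁸ × (231)⁴)] = 4.36×10¹⁰ m = 0.291 AU.

d ≈ 0.291 AU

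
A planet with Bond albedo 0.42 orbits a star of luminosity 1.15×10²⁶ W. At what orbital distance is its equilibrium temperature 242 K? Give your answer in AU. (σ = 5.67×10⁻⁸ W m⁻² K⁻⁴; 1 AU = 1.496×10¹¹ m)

d ≈ 0.552 AU

From T_eq⁴ = L(1−A)/(16πσd²): d = √[L(1−A)/(16πσT_eq⁴)].
d = √[1.15×10²⁶ × 0.58 / (16π × 5.67×10⁻⁸ × (242)⁴)] = 8.26×10¹⁰ m = 0.552 AU.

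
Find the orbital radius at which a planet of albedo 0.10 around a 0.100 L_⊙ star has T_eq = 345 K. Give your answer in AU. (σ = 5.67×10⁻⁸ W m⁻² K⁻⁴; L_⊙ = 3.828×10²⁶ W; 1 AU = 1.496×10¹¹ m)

L = 0.100 × 3.828×10²⁶ = 3.83×10²⁵ W.
From T_eq⁴ = L(1−A)/(16πσd²): d = √[L(1−A)/(16πσT_eq⁴)].
d = √[3.83×10²⁵ × 0.90 / (16π × 5.67×10⁻⁸ × (345)⁴)] = 2.92×10¹⁰ m = 0.195 AU.

d ≈ 0.195 AU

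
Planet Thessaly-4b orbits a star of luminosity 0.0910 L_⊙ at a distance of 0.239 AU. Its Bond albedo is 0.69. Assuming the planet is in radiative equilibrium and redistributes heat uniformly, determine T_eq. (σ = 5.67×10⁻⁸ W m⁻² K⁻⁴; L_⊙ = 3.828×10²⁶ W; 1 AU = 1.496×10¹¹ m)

T_eq ≈ 233 K

d = 0.239 AU = 3.58×10¹⁰ m.
L = 0.0910 × 3.828×10²⁶ = 3.48×10²⁵ W.
Flux: S = L/(4πd²) = 3.48×10²⁵/(4π×(3.58×10¹⁰)²) = 2170 W m⁻².
Energy balance: absorbed = emitted ⇒ πR²·S(1−A) = 4πR²·σT_eq⁴, so T_eq⁴ = S(1−A)/(4σ).
T_eq = [2170 × 0.31 / (4 × 5.67×10⁻⁸)]^(1/4) = (2.96×10⁹)^(1/4) = 233 K.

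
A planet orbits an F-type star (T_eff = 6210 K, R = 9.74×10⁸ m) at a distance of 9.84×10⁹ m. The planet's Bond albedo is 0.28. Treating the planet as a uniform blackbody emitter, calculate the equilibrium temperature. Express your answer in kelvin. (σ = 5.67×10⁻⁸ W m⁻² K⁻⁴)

T_eq ≈ 1270 K

L = 4πR_⋆²σT_⋆⁴ = 4π(9.74×10⁸)² × 5.67×10⁻⁸ × (6210)⁴ = 1.01×10²⁷ W.
S = L/(4πd²) = 8.26×10⁵ W m⁻².
Energy balance: absorbed = emitted ⇒ πR²·S(1−A) = 4πR²·σT_eq⁴, so T_eq⁴ = S(1−A)/(4σ).
T_eq = [8.26×10⁵ × 0.72 / (4 × 5.67×10⁻⁸)]^(1/4) = (2.62×10¹²)^(1/4) = 1270 K.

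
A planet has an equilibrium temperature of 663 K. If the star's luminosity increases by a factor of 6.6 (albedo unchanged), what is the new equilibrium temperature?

T_eq ∝ L^(1/4) · d^(−1/2).
T′ = 663 × 6.6^(1/4) = 1060 K.

T_eq ≈ 1060 K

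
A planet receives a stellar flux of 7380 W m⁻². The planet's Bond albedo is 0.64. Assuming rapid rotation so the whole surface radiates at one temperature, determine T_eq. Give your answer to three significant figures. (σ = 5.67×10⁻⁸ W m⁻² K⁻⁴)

T_eq ≈ 329 K

Energy balance: absorbed = emitted ⇒ πR²·S(1−A) = 4πR²·σT_eq⁴, so T_eq⁴ = S(1−A)/(4σ).
T_eq = [7380 × 0.36 / (4 × 5.67×10⁻⁸)]^(1/4) = (1.17×10¹⁰)^(1/4) = 329 K.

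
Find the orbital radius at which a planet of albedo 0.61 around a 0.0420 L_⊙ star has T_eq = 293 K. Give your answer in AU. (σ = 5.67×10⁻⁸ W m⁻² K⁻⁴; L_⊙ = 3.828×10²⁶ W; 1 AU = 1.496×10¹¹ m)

L = 0.0420 × 3.828×10²⁶ = 1.61×10²⁵ W.
From T_eq⁴ = L(1−A)/(16πσd²): d = √[L(1−A)/(16πσT_eq⁴)].
d = √[1.61×10²⁵ × 0.39 / (16π × 5.67×10⁻⁸ × (293)⁴)] = 1.73×10¹⁰ m = 0.115 AU.

d ≈ 0.115 AU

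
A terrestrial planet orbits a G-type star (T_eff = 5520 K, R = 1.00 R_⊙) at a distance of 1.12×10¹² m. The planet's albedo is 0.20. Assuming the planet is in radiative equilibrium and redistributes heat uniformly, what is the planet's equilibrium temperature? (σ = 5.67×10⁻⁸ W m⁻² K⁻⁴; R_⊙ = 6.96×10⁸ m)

R_⋆ = 1.00 × 6.96×10⁸ = 6.96×10⁸ m.
L = 4πR_⋆²σT_⋆⁴ = 4π(6.96×10⁸)² × 5.67×10⁻⁸ × (5520)⁴ = 3.20×10²⁶ W.
S = L/(4πd²) = 20.3 W m⁻².
Energy balance: absorbed = emitted ⇒ πR²·S(1−A) = 4πR²·σT_eq⁴, so T_eq⁴ = S(1−A)/(4σ).
T_eq = [20.3 × 0.80 / (4 × 5.67×10⁻⁸)]^(1/4) = (7.17×10⁷)^(1/4) = 92.0 K.

T_eq ≈ 92.0 K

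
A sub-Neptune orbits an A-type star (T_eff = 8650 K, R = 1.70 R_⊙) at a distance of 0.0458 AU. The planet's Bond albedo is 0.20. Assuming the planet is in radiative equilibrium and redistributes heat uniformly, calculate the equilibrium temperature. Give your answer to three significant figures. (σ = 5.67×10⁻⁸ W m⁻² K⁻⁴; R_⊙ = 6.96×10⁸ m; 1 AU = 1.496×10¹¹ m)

T_eq ≈ 2400 K

R_⋆ = 1.70 × 6.96×10⁸ = 1.18×10⁹ m.
d = 0.0458 AU = 6.85×10⁹ m.
L = 4πR_⋆²σT_⋆⁴ = 4π(1.18×10⁹)² × 5.67×10⁻⁸ × (8650)⁴ = 5.58×10²⁷ W.
S = L/(4πd²) = 9.47×10⁶ W m⁻².
Energy balance: absorbed = emitted ⇒ πR²·S(1−A) = 4πR²·σT_eq⁴, so T_eq⁴ = S(1−A)/(4σ).
T_eq = [9.47×10⁶ × 0.80 / (4 × 5.67×10⁻⁸)]^(1/4) = (3.34×10¹³)^(1/4) = 2400 K.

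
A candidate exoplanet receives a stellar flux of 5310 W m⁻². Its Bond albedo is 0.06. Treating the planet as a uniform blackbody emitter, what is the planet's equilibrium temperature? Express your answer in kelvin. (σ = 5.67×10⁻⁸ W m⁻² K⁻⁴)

T_eq ≈ 385 K

Energy balance: absorbed = emitted ⇒ πR²·S(1−A) = 4πR²·σT_eq⁴, so T_eq⁴ = S(1−A)/(4σ).
T_eq = [5310 × 0.94 / (4 × 5.67×10⁻⁸)]^(1/4) = (2.20×10¹⁰)^(1/4) = 385 K.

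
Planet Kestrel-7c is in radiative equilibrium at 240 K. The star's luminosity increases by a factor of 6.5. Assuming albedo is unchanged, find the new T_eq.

T_eq ∝ L^(1/4) · d^(−1/2).
T′ = 240 × 6.5^(1/4) = 383 K.

T_eq ≈ 383 K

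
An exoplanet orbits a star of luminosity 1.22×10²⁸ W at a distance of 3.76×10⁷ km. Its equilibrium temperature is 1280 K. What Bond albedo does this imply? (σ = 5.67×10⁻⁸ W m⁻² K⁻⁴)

d = 3.76×10⁷ km = 3.76×10¹⁰ m.
Flux: S = L/(4πd²) = 1.22×10²⁸/(4π×(3.76×10¹⁰)²) = 6.87×10⁵ W m⁻².
From T_eq⁴ = S(1−A)/(4σ): 1−A = 4σT_eq⁴/S.
1−A = 4 × 5.67×10⁻⁸ × (1280)⁴ / 6.87×10⁵ = 0.887.

A ≈ 0.11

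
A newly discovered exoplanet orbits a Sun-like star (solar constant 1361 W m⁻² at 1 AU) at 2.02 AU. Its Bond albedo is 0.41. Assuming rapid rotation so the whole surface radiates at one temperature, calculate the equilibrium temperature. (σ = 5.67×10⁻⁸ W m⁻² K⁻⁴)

Flux at 2.02 AU: S = 1361/2.02² = 334 W m⁻².
Energy balance: absorbed = emitted ⇒ πR²·S(1−A) = 4πR²·σT_eq⁴, so T_eq⁴ = S(1−A)/(4σ).
T_eq = [334 × 0.59 / (4 × 5.67×10⁻⁸)]^(1/4) = (8.68×10⁸)^(1/4) = 172 K.

T_eq ≈ 172 K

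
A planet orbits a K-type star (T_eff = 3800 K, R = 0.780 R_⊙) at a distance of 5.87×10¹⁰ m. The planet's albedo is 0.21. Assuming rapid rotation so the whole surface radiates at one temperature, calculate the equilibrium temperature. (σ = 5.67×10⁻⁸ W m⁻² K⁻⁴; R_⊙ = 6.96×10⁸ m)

T_eq ≈ 244 K

R_⋆ = 0.780 × 6.96×10⁸ = 5.43×10⁸ m.
L = 4πR_⋆²σT_⋆⁴ = 4π(5.43×10⁸)² × 5.67×10⁻⁸ × (3800)⁴ = 4.38×10²⁵ W.
S = L/(4πd²) = 1010 W m⁻².
Energy balance: absorbed = emitted ⇒ πR²·S(1−A) = 4πR²·σT_eq⁴, so T_eq⁴ = S(1−A)/(4σ).
T_eq = [1010 × 0.79 / (4 × 5.67×10⁻⁸)]^(1/4) = (3.52×10⁹)^(1/4) = 244 K.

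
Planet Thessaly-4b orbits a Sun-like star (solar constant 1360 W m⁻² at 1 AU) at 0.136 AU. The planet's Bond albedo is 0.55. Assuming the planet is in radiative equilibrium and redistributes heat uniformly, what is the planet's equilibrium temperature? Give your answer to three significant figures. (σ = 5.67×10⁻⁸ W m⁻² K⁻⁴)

Flux at 0.136 AU: S = 1360/0.136² = 7.35×10⁴ W m⁻².
Energy balance: absorbed = emitted ⇒ πR²·S(1−A) = 4πR²·σT_eq⁴, so T_eq⁴ = S(1−A)/(4σ).
T_eq = [7.35×10⁴ × 0.45 / (4 × 5.67×10⁻⁸)]^(1/4) = (1.46×10¹¹)^(1/4) = 618 K.

T_eq ≈ 618 K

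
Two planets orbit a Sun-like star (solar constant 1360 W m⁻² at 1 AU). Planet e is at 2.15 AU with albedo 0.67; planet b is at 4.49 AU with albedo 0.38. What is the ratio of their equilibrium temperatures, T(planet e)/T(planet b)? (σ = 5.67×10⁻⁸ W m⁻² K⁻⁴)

T_eq = [S₀(1−A)/(4σd²)]^(1/4), so T ∝ (1−A)^(1/4) / √d.
T₁ = [1360×0.33/(4×5.67×10⁻⁸×2.15²)]^(1/4) = 143.84 K.
T₂ = [1360×0.62/(4×5.67×10⁻⁸×4.49²)]^(1/4) = 116.53 K.

T₁/T₂ ≈ 1.234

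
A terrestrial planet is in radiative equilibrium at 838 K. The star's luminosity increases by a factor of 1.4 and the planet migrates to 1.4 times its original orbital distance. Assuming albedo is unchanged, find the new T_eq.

T_eq ∝ L^(1/4) · d^(−1/2).
T′ = 838 × 1.4^(1/4) / 1.4^(1/2) = 770 K.

T_eq ≈ 770 K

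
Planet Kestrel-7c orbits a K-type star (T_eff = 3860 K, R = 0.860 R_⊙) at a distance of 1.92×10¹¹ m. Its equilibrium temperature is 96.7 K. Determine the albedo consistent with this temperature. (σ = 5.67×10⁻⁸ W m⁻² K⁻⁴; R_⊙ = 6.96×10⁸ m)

R_⋆ = 0.860 × 6.96×10⁸ = 5.99×10⁸ m.
L = 4πR_⋆²σT_⋆⁴ = 4π(5.99×10⁸)² × 5.67×10⁻⁸ × (3860)⁴ = 5.67×10²⁵ W.
S = L/(4πd²) = 122 W m⁻².
From T_eq⁴ = S(1−A)/(4σ): 1−A = 4σT_eq⁴/S.
1−A = 4 × 5.67×10⁻⁸ × (96.7)⁴ / 122 = 0.162.

A ≈ 0.84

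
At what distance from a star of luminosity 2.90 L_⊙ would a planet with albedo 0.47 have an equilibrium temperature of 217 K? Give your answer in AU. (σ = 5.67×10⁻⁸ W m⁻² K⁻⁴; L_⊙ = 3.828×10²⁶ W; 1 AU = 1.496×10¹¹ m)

d ≈ 2.04 AU

L = 2.90 × 3.828×10²⁶ = 1.11×10²⁷ W.
From T_eq⁴ = L(1−A)/(16πσd²): d = √[L(1−A)/(16πσT_eq⁴)].
d = √[1.11×10²⁷ × 0.53 / (16π × 5.67×10⁻⁸ × (217)⁴)] = 3.05×10¹¹ m = 2.04 AU.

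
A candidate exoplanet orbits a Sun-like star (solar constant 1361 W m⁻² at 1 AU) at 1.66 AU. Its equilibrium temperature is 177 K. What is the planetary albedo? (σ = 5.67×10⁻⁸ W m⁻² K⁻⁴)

A ≈ 0.55

Flux at 1.66 AU: S = 1361/1.66² = 494 W m⁻².
From T_eq⁴ = S(1−A)/(4σ): 1−A = 4σT_eq⁴/S.
1−A = 4 × 5.67×10⁻⁸ × (177)⁴ / 494 = 0.451.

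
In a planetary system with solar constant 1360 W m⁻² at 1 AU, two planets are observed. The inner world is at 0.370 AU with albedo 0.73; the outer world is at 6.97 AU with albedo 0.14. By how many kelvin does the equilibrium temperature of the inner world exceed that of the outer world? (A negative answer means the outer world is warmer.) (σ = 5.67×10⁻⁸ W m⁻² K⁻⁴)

T_eq = [S₀(1−A)/(4σd²)]^(1/4), so T ∝ (1−A)^(1/4) / √d.
T₁ = [1360×0.27/(4×5.67×10⁻⁸×0.370²)]^(1/4) = 329.77 K.
T₂ = [1360×0.86/(4×5.67×10⁻⁸×6.97²)]^(1/4) = 101.50 K.

ΔT ≈ 228.3 K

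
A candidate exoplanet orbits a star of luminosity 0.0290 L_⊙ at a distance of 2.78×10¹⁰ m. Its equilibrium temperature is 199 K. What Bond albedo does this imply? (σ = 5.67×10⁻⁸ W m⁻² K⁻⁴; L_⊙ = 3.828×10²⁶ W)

A ≈ 0.69

L = 0.0290 × 3.828×10²⁶ = 1.11×10²⁵ W.
Flux: S = L/(4πd²) = 1.11×10²⁵/(4π×(2.78×10¹⁰)²) = 1140 W m⁻².
From T_eq⁴ = S(1−A)/(4σ): 1−A = 4σT_eq⁴/S.
1−A = 4 × 5.67×10⁻⁸ × (199)⁴ / 1140 = 0.311.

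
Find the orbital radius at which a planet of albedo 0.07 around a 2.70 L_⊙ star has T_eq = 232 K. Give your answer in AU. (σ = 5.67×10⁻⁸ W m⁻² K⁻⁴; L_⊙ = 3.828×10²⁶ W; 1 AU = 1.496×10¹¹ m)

L = 2.70 × 3.828×10²⁶ = 1.03×10²⁷ W.
From T_eq⁴ = L(1−A)/(16πσd²): d = √[L(1−A)/(16πσT_eq⁴)].
d = √[1.03×10²⁷ × 0.93 / (16π × 5.67×10⁻⁸ × (232)⁴)] = 3.41×10¹¹ m = 2.28 AU.

d ≈ 2.28 AU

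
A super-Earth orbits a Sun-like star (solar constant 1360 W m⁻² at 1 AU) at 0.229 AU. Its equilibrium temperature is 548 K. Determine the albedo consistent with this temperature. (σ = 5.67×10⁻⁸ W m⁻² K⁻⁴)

Flux at 0.229 AU: S = 1360/0.229² = 2.59×10⁴ W m⁻².
From T_eq⁴ = S(1−A)/(4σ): 1−A = 4σT_eq⁴/S.
1−A = 4 × 5.67×10⁻⁸ × (548)⁴ / 2.59×10⁴ = 0.789.

A ≈ 0.21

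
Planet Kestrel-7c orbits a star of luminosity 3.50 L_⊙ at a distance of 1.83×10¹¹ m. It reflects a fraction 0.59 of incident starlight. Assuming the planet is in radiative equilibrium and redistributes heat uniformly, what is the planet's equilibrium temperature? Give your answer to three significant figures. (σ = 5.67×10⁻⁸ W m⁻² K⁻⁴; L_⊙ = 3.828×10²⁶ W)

T_eq ≈ 275 K

L = 3.50 × 3.828×10²⁶ = 1.34×10²⁷ W.
Flux: S = L/(4πd²) = 1.34×10²⁷/(4π×(1.83×10¹¹)²) = 3180 W m⁻².
Energy balance: absorbed = emitted ⇒ πR²·S(1−A) = 4πR²·σT_eq⁴, so T_eq⁴ = S(1−A)/(4σ).
T_eq = [3180 × 0.41 / (4 × 5.67×10⁻⁸)]^(1/4) = (5.76×10⁹)^(1/4) = 275 K.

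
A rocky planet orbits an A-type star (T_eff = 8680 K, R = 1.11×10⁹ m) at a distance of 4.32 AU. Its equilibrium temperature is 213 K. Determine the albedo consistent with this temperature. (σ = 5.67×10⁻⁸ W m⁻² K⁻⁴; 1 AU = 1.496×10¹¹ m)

A ≈ 0.51

d = 4.32 AU = 6.46×10¹¹ m.
L = 4πR_⋆²σT_⋆⁴ = 4π(1.11×10⁹)² × 5.67×10⁻⁸ × (8680)⁴ = 4.98×10²⁷ W.
S = L/(4πd²) = 949 W m⁻².
From T_eq⁴ = S(1−A)/(4σ): 1−A = 4σT_eq⁴/S.
1−A = 4 × 5.67×10⁻⁸ × (213)⁴ / 949 = 0.492.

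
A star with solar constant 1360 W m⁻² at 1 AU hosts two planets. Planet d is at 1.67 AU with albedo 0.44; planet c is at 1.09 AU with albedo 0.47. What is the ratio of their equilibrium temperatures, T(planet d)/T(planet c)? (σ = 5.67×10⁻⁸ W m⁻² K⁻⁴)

T_eq = [S₀(1−A)/(4σd²)]^(1/4), so T ∝ (1−A)^(1/4) / √d.
T₁ = [1360×0.56/(4×5.67×10⁻⁸×1.67²)]^(1/4) = 186.28 K.
T₂ = [1360×0.53/(4×5.67×10⁻⁸×1.09²)]^(1/4) = 227.42 K.

T₁/T₂ ≈ 0.819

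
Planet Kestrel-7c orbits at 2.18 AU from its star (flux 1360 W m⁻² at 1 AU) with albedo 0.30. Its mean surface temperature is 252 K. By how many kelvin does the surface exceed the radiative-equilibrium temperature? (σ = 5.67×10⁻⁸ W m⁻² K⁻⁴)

S = 1360/2.18² = 286.2 W m⁻².
T_eq = [S(1−A)/(4σ)]^(1/4) = [286.2×0.70/(4×5.67×10⁻⁸)]^(1/4) = 172.4 K.
ΔT = T_surf − T_eq = 252 − 172.4.

ΔT ≈ 79.6 K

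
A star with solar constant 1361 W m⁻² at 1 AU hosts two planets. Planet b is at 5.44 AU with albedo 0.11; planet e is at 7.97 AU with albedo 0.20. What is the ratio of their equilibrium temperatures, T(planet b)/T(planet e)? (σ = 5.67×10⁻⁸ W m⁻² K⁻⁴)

T₁/T₂ ≈ 1.243

T_eq = [S₀(1−A)/(4σd²)]^(1/4), so T ∝ (1−A)^(1/4) / √d.
T₁ = [1361×0.89/(4×5.67×10⁻⁸×5.44²)]^(1/4) = 115.90 K.
T₂ = [1361×0.80/(4×5.67×10⁻⁸×7.97²)]^(1/4) = 93.24 K.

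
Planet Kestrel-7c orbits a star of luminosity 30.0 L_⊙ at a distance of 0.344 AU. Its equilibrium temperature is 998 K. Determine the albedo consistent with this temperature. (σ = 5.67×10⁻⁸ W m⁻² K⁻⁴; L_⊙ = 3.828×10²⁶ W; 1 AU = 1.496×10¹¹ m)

A ≈ 0.35

d = 0.344 AU = 5.15×10¹⁰ m.
L = 30.0 × 3.828×10²⁶ = 1.15×10²⁸ W.
Flux: S = L/(4πd²) = 1.15×10²⁸/(4π×(5.15×10¹⁰)²) = 3.45×10⁵ W m⁻².
From T_eq⁴ = S(1−A)/(4σ): 1−A = 4σT_eq⁴/S.
1−A = 4 × 5.67×10⁻⁸ × (998)⁴ / 3.45×10⁵ = 0.652.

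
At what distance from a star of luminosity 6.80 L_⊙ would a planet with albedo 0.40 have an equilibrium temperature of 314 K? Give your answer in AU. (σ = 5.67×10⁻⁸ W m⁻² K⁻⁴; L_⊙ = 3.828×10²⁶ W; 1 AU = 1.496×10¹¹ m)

L = 6.80 × 3.828×10²⁶ = 2.60×10²⁷ W.
From T_eq⁴ = L(1−A)/(16πσd²): d = √[L(1−A)/(16πσT_eq⁴)].
d = √[2.60×10²⁷ × 0.60 / (16π × 5.67×10⁻⁸ × (314)⁴)] = 2.37×10¹¹ m = 1.59 AU.

d ≈ 1.59 AU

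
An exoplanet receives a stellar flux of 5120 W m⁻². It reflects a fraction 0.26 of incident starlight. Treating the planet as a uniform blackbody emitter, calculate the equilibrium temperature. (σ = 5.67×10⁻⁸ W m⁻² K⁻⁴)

Energy balance: absorbed = emitted ⇒ πR²·S(1−A) = 4πR²·σT_eq⁴, so T_eq⁴ = S(1−A)/(4σ).
T_eq = [5120 × 0.74 / (4 × 5.67×10⁻⁸)]^(1/4) = (1.67×10¹⁰)^(1/4) = 360 K.

T_eq ≈ 360 K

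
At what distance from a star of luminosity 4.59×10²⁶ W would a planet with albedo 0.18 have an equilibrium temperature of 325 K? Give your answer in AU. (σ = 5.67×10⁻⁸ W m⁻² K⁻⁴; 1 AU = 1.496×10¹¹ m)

d ≈ 0.727 AU

From T_eq⁴ = L(1−A)/(16πσd²): d = √[L(1−A)/(16πσT_eq⁴)].
d = √[4.59×10²⁶ × 0.82 / (16π × 5.67×10⁻⁸ × (325)⁴)] = 1.09×10¹¹ m = 0.727 AU.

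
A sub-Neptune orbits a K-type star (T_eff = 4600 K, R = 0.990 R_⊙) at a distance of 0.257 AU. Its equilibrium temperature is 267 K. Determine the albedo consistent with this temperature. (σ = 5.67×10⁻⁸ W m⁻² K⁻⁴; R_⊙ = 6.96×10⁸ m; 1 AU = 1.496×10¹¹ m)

A ≈ 0.86

R_⋆ = 0.990 × 6.96×10⁸ = 6.89×10⁸ m.
d = 0.257 AU = 3.84×10¹⁰ m.
L = 4πR_⋆²σT_⋆⁴ = 4π(6.89×10⁸)² × 5.67×10⁻⁸ × (4600)⁴ = 1.51×10²⁶ W.
S = L/(4πd²) = 8150 W m⁻².
From T_eq⁴ = S(1−A)/(4σ): 1−A = 4σT_eq⁴/S.
1−A = 4 × 5.67×10⁻⁸ × (267)⁴ / 8150 = 0.141.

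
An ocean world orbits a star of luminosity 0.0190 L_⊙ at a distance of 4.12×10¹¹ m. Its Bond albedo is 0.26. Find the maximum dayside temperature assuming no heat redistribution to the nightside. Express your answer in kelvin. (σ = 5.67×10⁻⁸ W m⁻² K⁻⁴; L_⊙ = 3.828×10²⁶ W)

L = 0.0190 × 3.828×10²⁶ = 7.27×10²⁴ W.
Flux: S = L/(4πd²) = 7.27×10²⁴/(4π×(4.12×10¹¹)²) = 3.41 W m⁻².
With no redistribution each surface element balances locally: S(1−A) = σT⁴.
T = [3.41 × 0.74 / 5.67×10⁻⁸]^(1/4) = (4.45×10⁷)^(1/4) = 81.7 K.

T_ss ≈ 81.7 K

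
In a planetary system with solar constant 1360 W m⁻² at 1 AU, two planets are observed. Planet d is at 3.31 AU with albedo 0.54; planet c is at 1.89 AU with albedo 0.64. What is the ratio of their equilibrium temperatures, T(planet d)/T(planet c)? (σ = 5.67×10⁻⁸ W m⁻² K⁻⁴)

T_eq = [S₀(1−A)/(4σd²)]^(1/4), so T ∝ (1−A)^(1/4) / √d.
T₁ = [1360×0.46/(4×5.67×10⁻⁸×3.31²)]^(1/4) = 125.96 K.
T₂ = [1360×0.36/(4×5.67×10⁻⁸×1.89²)]^(1/4) = 156.79 K.

T₁/T₂ ≈ 0.803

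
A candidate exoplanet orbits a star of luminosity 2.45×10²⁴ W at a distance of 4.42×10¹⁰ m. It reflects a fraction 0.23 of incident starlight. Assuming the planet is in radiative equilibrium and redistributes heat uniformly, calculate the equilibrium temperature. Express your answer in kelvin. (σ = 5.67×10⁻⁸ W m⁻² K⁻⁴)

T_eq ≈ 136 K

Flux: S = L/(4πd²) = 2.45×10²⁴/(4π×(4.42×10¹⁰)²) = 99.8 W m⁻².
Energy balance: absorbed = emitted ⇒ πR²·S(1−A) = 4πR²·σT_eq⁴, so T_eq⁴ = S(1−A)/(4σ).
T_eq = [99.8 × 0.77 / (4 × 5.67×10⁻⁸)]^(1/4) = (3.39×10⁸)^(1/4) = 136 K.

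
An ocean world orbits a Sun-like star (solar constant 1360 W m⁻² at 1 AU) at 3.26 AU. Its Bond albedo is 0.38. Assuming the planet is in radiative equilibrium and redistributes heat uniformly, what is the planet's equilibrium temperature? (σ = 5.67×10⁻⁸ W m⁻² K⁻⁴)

T_eq ≈ 137 K

Flux at 3.26 AU: S = 1360/3.26² = 128 W m⁻².
Energy balance: absorbed = emitted ⇒ πR²·S(1−A) = 4πR²·σT_eq⁴, so T_eq⁴ = S(1−A)/(4σ).
T_eq = [128 × 0.62 / (4 × 5.67×10⁻⁸)]^(1/4) = (3.50×10⁸)^(1/4) = 137 K.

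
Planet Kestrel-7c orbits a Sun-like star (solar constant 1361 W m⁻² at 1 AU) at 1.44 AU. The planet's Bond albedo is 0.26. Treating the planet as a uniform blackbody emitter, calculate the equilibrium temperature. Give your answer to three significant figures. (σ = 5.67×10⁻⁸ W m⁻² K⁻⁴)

T_eq ≈ 215 K

Flux at 1.44 AU: S = 1361/1.44² = 656 W m⁻².
Energy balance: absorbed = emitted ⇒ πR²·S(1−A) = 4πR²·σT_eq⁴, so T_eq⁴ = S(1−A)/(4σ).
T_eq = [656 × 0.74 / (4 × 5.67×10⁻⁸)]^(1/4) = (2.14×10⁹)^(1/4) = 215 K.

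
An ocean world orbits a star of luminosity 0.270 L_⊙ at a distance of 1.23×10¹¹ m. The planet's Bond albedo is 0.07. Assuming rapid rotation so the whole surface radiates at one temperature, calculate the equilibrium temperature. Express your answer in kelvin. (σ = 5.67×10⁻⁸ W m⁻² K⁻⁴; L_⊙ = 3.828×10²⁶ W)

T_eq ≈ 217 K

L = 0.270 × 3.828×10²⁶ = 1.03×10²⁶ W.
Flux: S = L/(4πd²) = 1.03×10²⁶/(4π×(1.23×10¹¹)²) = 544 W m⁻².
Energy balance: absorbed = emitted ⇒ πR²·S(1−A) = 4πR²·σT_eq⁴, so T_eq⁴ = S(1−A)/(4σ).
T_eq = [544 × 0.93 / (4 × 5.67×10⁻⁸)]^(1/4) = (2.23×10⁹)^(1/4) = 217 K.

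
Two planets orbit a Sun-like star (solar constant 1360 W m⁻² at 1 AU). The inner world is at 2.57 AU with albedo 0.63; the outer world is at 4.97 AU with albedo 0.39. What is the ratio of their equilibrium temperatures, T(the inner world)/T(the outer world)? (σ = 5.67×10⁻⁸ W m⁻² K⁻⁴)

T_eq = [S₀(1−A)/(4σd²)]^(1/4), so T ∝ (1−A)^(1/4) / √d.
T₁ = [1360×0.37/(4×5.67×10⁻⁸×2.57²)]^(1/4) = 135.38 K.
T₂ = [1360×0.61/(4×5.67×10⁻⁸×4.97²)]^(1/4) = 110.31 K.

T₁/T₂ ≈ 1.227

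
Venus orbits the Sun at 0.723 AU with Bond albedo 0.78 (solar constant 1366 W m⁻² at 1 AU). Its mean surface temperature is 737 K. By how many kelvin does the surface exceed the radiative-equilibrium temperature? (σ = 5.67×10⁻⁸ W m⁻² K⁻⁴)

ΔT ≈ 512.6 K

S = 1366/0.723² = 2613 W m⁻².
T_eq = [S(1−A)/(4σ)]^(1/4) = [2613×0.22/(4×5.67×10⁻⁸)]^(1/4) = 224.4 K.
ΔT = T_surf − T_eq = 737 − 224.4.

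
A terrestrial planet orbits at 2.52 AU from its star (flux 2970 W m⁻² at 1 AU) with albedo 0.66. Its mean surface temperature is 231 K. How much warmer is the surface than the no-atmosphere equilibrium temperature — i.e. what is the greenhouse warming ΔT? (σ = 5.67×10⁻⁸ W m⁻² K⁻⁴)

ΔT ≈ 68.3 K

S = 2970/2.52² = 467.7 W m⁻².
T_eq = [S(1−A)/(4σ)]^(1/4) = [467.7×0.34/(4×5.67×10⁻⁸)]^(1/4) = 162.7 K.
ΔT = T_surf − T_eq = 231 − 162.7.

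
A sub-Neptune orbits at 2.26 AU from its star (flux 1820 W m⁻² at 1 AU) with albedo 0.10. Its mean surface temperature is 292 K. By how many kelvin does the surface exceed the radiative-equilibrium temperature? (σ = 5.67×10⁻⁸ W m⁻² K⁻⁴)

S = 1820/2.26² = 356.3 W m⁻².
T_eq = [S(1−A)/(4σ)]^(1/4) = [356.3×0.90/(4×5.67×10⁻⁸)]^(1/4) = 193.9 K.
ΔT = T_surf − T_eq = 292 − 193.9.

ΔT ≈ 98.1 K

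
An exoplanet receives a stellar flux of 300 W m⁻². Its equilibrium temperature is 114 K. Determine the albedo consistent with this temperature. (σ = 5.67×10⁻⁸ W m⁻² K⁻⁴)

A ≈ 0.87

From T_eq⁴ = S(1−A)/(4σ): 1−A = 4σT_eq⁴/S.
1−A = 4 × 5.67×10⁻⁸ × (114)⁴ / 300 = 0.128.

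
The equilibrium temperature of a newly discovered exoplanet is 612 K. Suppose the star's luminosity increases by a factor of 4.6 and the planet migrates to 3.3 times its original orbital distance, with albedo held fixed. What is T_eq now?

T_eq ∝ L^(1/4) · d^(−1/2).
T′ = 612 × 4.6^(1/4) / 3.3^(1/2) = 493 K.

T_eq ≈ 493 K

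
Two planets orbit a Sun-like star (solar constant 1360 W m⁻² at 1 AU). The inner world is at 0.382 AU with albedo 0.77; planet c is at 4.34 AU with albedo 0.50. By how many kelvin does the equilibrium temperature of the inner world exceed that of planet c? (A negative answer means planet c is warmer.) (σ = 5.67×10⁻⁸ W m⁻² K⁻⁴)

ΔT ≈ 199.5 K

T_eq = [S₀(1−A)/(4σd²)]^(1/4), so T ∝ (1−A)^(1/4) / √d.
T₁ = [1360×0.23/(4×5.67×10⁻⁸×0.382²)]^(1/4) = 311.80 K.
T₂ = [1360×0.50/(4×5.67×10⁻⁸×4.34²)]^(1/4) = 112.32 K.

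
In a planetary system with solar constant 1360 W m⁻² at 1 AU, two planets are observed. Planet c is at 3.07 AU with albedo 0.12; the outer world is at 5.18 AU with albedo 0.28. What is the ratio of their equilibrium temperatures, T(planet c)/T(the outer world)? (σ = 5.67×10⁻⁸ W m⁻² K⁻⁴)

T_eq = [S₀(1−A)/(4σd²)]^(1/4), so T ∝ (1−A)^(1/4) / √d.
T₁ = [1360×0.88/(4×5.67×10⁻⁸×3.07²)]^(1/4) = 153.82 K.
T₂ = [1360×0.72/(4×5.67×10⁻⁸×5.18²)]^(1/4) = 112.63 K.

T₁/T₂ ≈ 1.366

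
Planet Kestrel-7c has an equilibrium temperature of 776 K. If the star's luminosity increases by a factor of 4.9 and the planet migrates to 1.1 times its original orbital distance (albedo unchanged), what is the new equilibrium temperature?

T_eq ∝ L^(1/4) · d^(−1/2).
T′ = 776 × 4.9^(1/4) / 1.1^(1/2) = 1100 K.

T_eq ≈ 1100 K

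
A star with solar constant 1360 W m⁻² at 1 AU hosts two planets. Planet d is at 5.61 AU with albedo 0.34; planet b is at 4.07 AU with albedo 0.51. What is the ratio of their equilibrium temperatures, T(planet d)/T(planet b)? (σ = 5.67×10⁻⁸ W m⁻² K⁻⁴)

T_eq = [S₀(1−A)/(4σd²)]^(1/4), so T ∝ (1−A)^(1/4) / √d.
T₁ = [1360×0.66/(4×5.67×10⁻⁸×5.61²)]^(1/4) = 105.90 K.
T₂ = [1360×0.49/(4×5.67×10⁻⁸×4.07²)]^(1/4) = 115.41 K.

T₁/T₂ ≈ 0.918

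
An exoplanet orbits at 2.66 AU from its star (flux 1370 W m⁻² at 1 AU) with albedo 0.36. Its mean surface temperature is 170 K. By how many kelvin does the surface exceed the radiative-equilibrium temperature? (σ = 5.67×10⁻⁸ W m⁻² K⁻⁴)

ΔT ≈ 17.1 K

S = 1370/2.66² = 193.6 W m⁻².
T_eq = [S(1−A)/(4σ)]^(1/4) = [193.6×0.64/(4×5.67×10⁻⁸)]^(1/4) = 152.9 K.
ΔT = T_surf − T_eq = 170 − 152.9.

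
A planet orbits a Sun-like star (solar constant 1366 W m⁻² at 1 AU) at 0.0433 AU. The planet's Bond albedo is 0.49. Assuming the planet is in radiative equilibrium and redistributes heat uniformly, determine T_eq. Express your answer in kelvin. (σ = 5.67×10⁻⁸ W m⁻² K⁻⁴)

Flux at 0.0433 AU: S = 1366/0.0433² = 7.29×10⁵ W m⁻².
Energy balance: absorbed = emitted ⇒ πR²·S(1−A) = 4πR²·σT_eq⁴, so T_eq⁴ = S(1−A)/(4σ).
T_eq = [7.29×10⁵ × 0.51 / (4 × 5.67×10⁻⁸)]^(1/4) = (1.64×10¹²)^(1/4) = 1130 K.

T_eq ≈ 1130 K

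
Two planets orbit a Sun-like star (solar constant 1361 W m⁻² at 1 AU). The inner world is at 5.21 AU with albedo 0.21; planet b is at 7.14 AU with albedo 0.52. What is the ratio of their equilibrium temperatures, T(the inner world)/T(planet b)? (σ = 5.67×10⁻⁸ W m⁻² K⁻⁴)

T₁/T₂ ≈ 1.326

T_eq = [S₀(1−A)/(4σd²)]^(1/4), so T ∝ (1−A)^(1/4) / √d.
T₁ = [1361×0.79/(4×5.67×10⁻⁸×5.21²)]^(1/4) = 114.96 K.
T₂ = [1361×0.48/(4×5.67×10⁻⁸×7.14²)]^(1/4) = 86.70 K.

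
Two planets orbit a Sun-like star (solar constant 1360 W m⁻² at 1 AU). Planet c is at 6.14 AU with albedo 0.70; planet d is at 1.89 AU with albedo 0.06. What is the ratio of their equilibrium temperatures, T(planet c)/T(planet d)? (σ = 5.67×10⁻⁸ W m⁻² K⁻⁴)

T_eq = [S₀(1−A)/(4σd²)]^(1/4), so T ∝ (1−A)^(1/4) / √d.
T₁ = [1360×0.30/(4×5.67×10⁻⁸×6.14²)]^(1/4) = 83.11 K.
T₂ = [1360×0.94/(4×5.67×10⁻⁸×1.89²)]^(1/4) = 199.31 K.

T₁/T₂ ≈ 0.417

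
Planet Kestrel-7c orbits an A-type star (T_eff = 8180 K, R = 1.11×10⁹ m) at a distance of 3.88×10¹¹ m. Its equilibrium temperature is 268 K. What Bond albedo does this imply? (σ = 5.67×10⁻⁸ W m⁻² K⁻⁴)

L = 4πR_⋆²σT_⋆⁴ = 4π(1.11×10⁹)² × 5.67×10⁻⁸ × (8180)⁴ = 3.93×10²⁷ W.
S = L/(4πd²) = 2080 W m⁻².
From T_eq⁴ = S(1−A)/(4σ): 1−A = 4σT_eq⁴/S.
1−A = 4 × 5.67×10⁻⁸ × (268)⁴ / 2080 = 0.563.

A ≈ 0.44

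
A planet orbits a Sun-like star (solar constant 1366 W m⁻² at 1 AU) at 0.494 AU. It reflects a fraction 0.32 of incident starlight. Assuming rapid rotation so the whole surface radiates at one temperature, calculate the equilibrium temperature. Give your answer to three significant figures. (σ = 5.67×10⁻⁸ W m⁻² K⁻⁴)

Flux at 0.494 AU: S = 1366/0.494² = 5600 W m⁻².
Energy balance: absorbed = emitted ⇒ πR²·S(1−A) = 4πR²·σT_eq⁴, so T_eq⁴ = S(1−A)/(4σ).
T_eq = [5600 × 0.68 / (4 × 5.67×10⁻⁸)]^(1/4) = (1.68×10¹⁰)^(1/4) = 360 K.

T_eq ≈ 360 K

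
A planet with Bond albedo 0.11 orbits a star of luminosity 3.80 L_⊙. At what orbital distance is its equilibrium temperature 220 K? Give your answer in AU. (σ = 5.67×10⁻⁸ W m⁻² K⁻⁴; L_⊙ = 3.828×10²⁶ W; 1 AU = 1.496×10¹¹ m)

L = 3.80 × 3.828×10²⁶ = 1.45×10²⁷ W.
From T_eq⁴ = L(1−A)/(16πσd²): d = √[L(1−A)/(16πσT_eq⁴)].
d = √[1.45×10²⁷ × 0.89 / (16π × 5.67×10⁻⁸ × (220)⁴)] = 4.40×10¹¹ m = 2.94 AU.

d ≈ 2.94 AU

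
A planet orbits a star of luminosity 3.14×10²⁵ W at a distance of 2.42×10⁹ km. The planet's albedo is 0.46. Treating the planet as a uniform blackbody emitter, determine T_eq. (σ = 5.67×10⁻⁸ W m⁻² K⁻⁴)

d = 2.42×10⁹ km = 2.42×10¹² m.
Flux: S = L/(4πd²) = 3.14×10²⁵/(4π×(2.42×10¹²)²) = 0.427 W m⁻².
Energy balance: absorbed = emitted ⇒ πR²·S(1−A) = 4πR²·σT_eq⁴, so T_eq⁴ = S(1−A)/(4σ).
T_eq = [0.427 × 0.54 / (4 × 5.67×10⁻⁸)]^(1/4) = (1.02×10⁶)^(1/4) = 31.7 K.

T_eq ≈ 31.7 K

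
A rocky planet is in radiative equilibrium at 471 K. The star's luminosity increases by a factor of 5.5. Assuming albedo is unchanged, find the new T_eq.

T_eq ≈ 721 K

T_eq ∝ L^(1/4) · d^(−1/2).
T′ = 471 × 5.5^(1/4) = 721 K.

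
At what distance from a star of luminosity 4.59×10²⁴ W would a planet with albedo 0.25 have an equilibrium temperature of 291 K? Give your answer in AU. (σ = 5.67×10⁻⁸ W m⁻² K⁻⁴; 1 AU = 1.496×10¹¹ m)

From T_eq⁴ = L(1−A)/(16πσd²): d = √[L(1−A)/(16πσT_eq⁴)].
d = √[4.59×10²⁴ × 0.75 / (16π × 5.67×10⁻⁸ × (291)⁴)] = 1.30×10¹⁰ m = 0.0868 AU.

d ≈ 0.0868 AU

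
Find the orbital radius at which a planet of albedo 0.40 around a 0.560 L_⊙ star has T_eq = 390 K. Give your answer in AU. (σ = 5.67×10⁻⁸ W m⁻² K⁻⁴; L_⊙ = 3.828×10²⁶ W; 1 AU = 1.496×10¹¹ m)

d ≈ 0.295 AU

L = 0.560 × 3.828×10²⁶ = 2.14×10²⁶ W.
From T_eq⁴ = L(1−A)/(16πσd²): d = √[L(1−A)/(16πσT_eq⁴)].
d = √[2.14×10²⁶ × 0.60 / (16π × 5.67×10⁻⁸ × (390)⁴)] = 4.42×10¹⁰ m = 0.295 AU.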